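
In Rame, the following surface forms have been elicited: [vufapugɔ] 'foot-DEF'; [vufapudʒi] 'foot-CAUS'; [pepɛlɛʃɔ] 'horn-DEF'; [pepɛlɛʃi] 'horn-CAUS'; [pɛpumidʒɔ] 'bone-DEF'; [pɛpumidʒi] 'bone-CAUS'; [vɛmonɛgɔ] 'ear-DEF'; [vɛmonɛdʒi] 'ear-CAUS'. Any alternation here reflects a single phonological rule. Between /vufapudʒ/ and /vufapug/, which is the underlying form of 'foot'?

'foot' shows [g] ~ [dʒ] at the end of the stem ([vufapugɔ] vs [vufapudʒi]).
Compare 'bone', with invariant [dʒ] in [pɛpumidʒɔ] and [pɛpumidʒi]: an analysis with underlying /dʒ/ and a rule producing [g] before the DEF suffix would wrongly predict alternation here too.
The underlying segment must be /g/; /g/ becomes palato-alveolar [dʒ] before a front vowel, yielding [dʒ] there.

/vufapug/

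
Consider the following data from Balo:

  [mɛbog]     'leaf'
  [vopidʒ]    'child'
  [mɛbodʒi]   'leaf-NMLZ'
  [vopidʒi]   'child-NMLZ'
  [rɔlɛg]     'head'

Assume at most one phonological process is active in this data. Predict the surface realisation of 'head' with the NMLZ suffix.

[rɔlɛdʒi]

The stem for 'leaf' ends in [dʒ] in [mɛbodʒi] but [g] in [mɛbog].
If /dʒ/ were underlying and a rule turned it into [g] in isolation, 'child' would also alternate; but it has [dʒ] in both [vopidʒi] and [vopidʒ].
So /g/ is underlying, and a rule of palatalization before a front vowel — /g/ becomes palato-alveolar [dʒ] before a front vowel — gives [dʒ].
The one attested form of 'head', [rɔlɛg], shows underlying /rɔlɛg/. Applying the same rule before a front vowel gives [rɔlɛdʒi].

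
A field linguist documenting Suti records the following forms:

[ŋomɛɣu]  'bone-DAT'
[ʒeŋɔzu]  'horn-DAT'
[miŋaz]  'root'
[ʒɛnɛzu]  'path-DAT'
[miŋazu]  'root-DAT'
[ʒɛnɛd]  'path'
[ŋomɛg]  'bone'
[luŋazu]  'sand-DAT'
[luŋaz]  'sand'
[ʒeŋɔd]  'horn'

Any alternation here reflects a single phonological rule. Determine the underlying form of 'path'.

/ʒɛnɛd/

The root 'path' surfaces as [ʒɛnɛd] and [ʒɛnɛzu], with a stem-final [d] ~ [z] alternation.
But 'root' keeps [z] in both environments ([miŋaz], [miŋazu]), so there is no rule changing /z/ to [d] in isolation.
The underlying segment must be /d/; voiced stops become fricatives between vowels, yielding [z] there.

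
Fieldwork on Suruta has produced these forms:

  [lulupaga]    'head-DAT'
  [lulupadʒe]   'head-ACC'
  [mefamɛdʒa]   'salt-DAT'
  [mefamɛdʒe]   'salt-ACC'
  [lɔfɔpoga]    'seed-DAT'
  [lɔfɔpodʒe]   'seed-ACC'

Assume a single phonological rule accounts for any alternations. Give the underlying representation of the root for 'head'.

/lulupag/

The stem for 'head' ends in [g] in [lulupaga] but [dʒ] in [lulupadʒe].
The stem 'salt' ([mefamɛdʒa], [mefamɛdʒe]) shows [dʒ] unchanged in both environments, so [dʒ] cannot be basic with [g] derived before the DAT suffix.
Therefore /g/ is basic and [dʒ] is derived by palatalization before a front vowel (/g/ becomes palato-alveolar [dʒ] before a front vowel).
So 'head' = /lulupag/.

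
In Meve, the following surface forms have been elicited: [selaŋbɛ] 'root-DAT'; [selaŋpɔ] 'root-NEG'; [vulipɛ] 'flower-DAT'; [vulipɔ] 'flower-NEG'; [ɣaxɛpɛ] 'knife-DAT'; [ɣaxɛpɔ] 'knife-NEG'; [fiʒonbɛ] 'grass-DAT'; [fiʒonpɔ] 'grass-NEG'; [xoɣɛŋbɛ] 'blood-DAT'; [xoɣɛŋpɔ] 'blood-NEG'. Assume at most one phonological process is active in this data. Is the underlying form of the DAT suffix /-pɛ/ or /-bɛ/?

/-bɛ/

The DAT suffix surfaces as [-bɛ] and [-pɛ], depending on the final segment of the stem.
By contrast the NEG suffix keeps its initial [p] throughout — that segment must be underlying.
So the underlying form is /-bɛ/, and voiced stops become voiceless after a vowel.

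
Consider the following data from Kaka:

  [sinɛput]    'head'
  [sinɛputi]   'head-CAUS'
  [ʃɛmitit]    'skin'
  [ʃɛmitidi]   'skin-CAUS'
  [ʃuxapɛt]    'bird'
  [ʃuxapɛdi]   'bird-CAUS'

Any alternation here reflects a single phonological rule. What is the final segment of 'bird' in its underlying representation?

The stem for 'bird' ends in [t] in [ʃuxapɛt] but [d] in [ʃuxapɛdi].
Compare 'head', with invariant [t] in [sinɛput] and [sinɛputi]: an analysis with underlying /t/ and a rule producing [d] before the CAUS suffix would wrongly predict alternation here too.
So /d/ is underlying, and a rule of word-final obstruent devoicing — voiced obstruents become voiceless word-finally — gives [t].

/d/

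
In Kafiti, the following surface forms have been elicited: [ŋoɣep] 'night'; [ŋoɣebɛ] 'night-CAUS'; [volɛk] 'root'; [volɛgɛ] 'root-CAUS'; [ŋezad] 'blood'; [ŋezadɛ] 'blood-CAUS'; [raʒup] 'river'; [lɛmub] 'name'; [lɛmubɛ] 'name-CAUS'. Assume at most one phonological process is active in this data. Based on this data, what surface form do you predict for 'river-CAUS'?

[raʒubɛ]

The stem for 'night' ends in [p] in [ŋoɣep] but [b] in [ŋoɣebɛ].
Compare 'name', with invariant [b] in [lɛmub] and [lɛmubɛ]: an analysis with underlying /b/ and a rule producing [p] in isolation would wrongly predict alternation here too.
The alternation reflects intervocalic voicing: voiceless stops become voiced between vowels. /p/ is underlying.
The one attested form of 'river', [raʒup], shows underlying /raʒup/. Applying the same rule between vowels gives [raʒubɛ].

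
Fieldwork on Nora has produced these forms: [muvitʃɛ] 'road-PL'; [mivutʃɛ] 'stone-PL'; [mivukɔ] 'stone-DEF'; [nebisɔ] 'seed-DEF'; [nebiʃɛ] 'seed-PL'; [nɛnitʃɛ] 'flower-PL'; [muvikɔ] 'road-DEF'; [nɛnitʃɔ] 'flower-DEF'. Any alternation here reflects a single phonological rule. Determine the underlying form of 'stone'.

In [mivukɔ] and [mivutʃɛ] the final segment of 'stone' alternates: [k] ~ [tʃ].
The stem 'flower' ([nɛnitʃɔ], [nɛnitʃɛ]) shows [tʃ] unchanged in both environments, so [tʃ] cannot be basic with [k] derived before the DEF suffix.
Therefore /k/ is basic and [tʃ] is derived by palatalization before a front vowel (/k/ and /s/ become palato-alveolar [tʃ] and [ʃ] before a front vowel).
Hence 'stone' is /mivuk/ underlyingly.

/mivuk/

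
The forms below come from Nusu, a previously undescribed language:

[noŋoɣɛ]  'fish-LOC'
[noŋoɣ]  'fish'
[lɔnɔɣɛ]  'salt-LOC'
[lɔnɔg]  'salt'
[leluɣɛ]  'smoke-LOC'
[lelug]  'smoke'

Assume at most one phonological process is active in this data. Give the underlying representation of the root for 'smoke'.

/lelug/

The root 'smoke' surfaces as [leluɣɛ] and [lelug], with a stem-final [ɣ] ~ [g] alternation.
If /ɣ/ were underlying and a rule turned it into [g] in isolation, 'fish' would also alternate; but it has [ɣ] in both [noŋoɣɛ] and [noŋoɣ].
Therefore /g/ is basic and [ɣ] is derived by intervocalic spirantization (voiced stops become fricatives between vowels).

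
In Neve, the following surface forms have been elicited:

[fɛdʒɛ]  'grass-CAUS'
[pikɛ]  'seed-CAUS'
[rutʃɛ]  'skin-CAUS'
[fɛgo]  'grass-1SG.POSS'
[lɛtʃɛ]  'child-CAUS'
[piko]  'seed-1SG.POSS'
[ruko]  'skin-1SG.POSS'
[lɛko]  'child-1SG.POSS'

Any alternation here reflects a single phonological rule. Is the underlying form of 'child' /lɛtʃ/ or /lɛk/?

'child' shows [tʃ] ~ [k] at the end of the stem ([lɛtʃɛ] vs [lɛko]).
If /k/ were underlying and a rule turned it into [tʃ] before the CAUS suffix, 'seed' would also alternate; but it has [k] in both [pikɛ] and [piko].
Therefore /tʃ/ is basic and [k] is derived by depalatalization (palato-alveolar /tʃ/ and /dʒ/ become [k] and [g] when no front vowel follows).

/lɛtʃ/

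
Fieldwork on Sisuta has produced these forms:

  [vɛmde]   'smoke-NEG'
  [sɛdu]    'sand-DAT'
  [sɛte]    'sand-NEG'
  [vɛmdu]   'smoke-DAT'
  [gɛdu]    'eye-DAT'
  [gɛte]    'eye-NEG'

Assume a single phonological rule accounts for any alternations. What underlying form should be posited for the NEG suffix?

The NEG morpheme has two allomorphs, [-de] and [-te].
By contrast the DAT suffix keeps its initial [d] throughout — that segment must be underlying.
The NEG suffix is therefore /-te/ underlyingly, with post-nasal voicing: voiceless stops become voiced after a nasal.

/-te/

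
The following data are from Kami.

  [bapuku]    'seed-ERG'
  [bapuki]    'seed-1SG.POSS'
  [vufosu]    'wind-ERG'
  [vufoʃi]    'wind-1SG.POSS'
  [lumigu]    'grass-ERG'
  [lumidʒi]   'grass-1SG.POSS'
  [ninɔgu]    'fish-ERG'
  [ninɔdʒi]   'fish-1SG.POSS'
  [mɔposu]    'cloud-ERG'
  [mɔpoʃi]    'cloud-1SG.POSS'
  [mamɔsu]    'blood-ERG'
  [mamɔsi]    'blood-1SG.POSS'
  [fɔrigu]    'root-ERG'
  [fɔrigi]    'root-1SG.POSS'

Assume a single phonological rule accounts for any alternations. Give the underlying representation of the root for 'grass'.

The stem for 'grass' ends in [g] in [lumigu] but [dʒ] in [lumidʒi].
Compare 'root', with invariant [g] in [fɔrigu] and [fɔrigi]: an analysis with underlying /g/ and a rule producing [dʒ] before the 1SG.POSS suffix would wrongly predict alternation here too.
Therefore /dʒ/ is basic and [g] is derived by depalatalization (palato-alveolar /dʒ/ and /ʃ/ become [g] and [s] when no front vowel follows).

/lumidʒ/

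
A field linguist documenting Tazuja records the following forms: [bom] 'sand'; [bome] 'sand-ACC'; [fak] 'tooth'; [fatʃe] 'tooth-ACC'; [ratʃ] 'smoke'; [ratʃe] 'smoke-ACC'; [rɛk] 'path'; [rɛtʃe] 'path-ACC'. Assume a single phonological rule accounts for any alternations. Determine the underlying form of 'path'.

'path' shows [k] ~ [tʃ] at the end of the stem ([rɛk] vs [rɛtʃe]).
The stem 'smoke' ([ratʃ], [ratʃe]) shows [tʃ] unchanged in both environments, so [tʃ] cannot be basic with [k] derived in isolation.
The alternation reflects palatalization before a front vowel: /k/ becomes palato-alveolar [tʃ] before a front vowel. /k/ is underlying.
So 'path' = /rɛk/.

/rɛk/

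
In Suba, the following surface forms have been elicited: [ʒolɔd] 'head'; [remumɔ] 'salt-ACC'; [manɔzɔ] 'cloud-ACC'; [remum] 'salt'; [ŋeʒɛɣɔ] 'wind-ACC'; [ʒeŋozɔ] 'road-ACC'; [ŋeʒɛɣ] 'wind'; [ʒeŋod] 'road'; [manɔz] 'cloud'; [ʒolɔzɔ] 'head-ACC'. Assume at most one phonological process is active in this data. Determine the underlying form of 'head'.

The stem for 'head' ends in [d] in [ʒolɔd] but [z] in [ʒolɔzɔ].
Compare 'cloud', with invariant [z] in [manɔz] and [manɔzɔ]: an analysis with underlying /z/ and a rule producing [d] in isolation would wrongly predict alternation here too.
The alternation reflects intervocalic spirantization: voiced stops become fricatives between vowels. /d/ is underlying.

/ʒolɔd/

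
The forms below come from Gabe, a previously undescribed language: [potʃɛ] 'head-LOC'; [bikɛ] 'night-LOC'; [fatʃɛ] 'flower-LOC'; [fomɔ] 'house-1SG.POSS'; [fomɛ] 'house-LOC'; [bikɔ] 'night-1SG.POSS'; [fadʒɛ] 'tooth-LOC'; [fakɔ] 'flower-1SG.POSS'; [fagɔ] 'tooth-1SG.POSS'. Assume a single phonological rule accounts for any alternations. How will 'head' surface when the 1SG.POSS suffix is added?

[pokɔ]

The stem for 'flower' ends in [k] in [fakɔ] but [tʃ] in [fatʃɛ].
The stem 'night' ([bikɔ], [bikɛ]) shows [k] unchanged in both environments, so [k] cannot be basic with [tʃ] derived before the LOC suffix.
Therefore /tʃ/ is basic and [k] is derived by depalatalization (palato-alveolar /tʃ/ and /dʒ/ become [k] and [g] when no front vowel follows).
From [potʃɛ] the stem 'head' is /potʃ/; when no front vowel follows this yields [pokɔ].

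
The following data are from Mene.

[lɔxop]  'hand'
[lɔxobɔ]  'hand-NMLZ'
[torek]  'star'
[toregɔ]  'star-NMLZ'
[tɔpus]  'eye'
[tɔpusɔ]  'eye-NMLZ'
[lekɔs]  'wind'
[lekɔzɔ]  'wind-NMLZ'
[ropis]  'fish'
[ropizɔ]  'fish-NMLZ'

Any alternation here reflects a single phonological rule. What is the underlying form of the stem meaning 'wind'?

/lekɔz/

'wind' shows [s] ~ [z] at the end of the stem ([lekɔs] vs [lekɔzɔ]).
Compare 'eye', with invariant [s] in [tɔpus] and [tɔpusɔ]: an analysis with underlying /s/ and a rule producing [z] before the NMLZ suffix would wrongly predict alternation here too.
Therefore /z/ is basic and [s] is derived by word-final obstruent devoicing (voiced obstruents become voiceless word-finally).
So 'wind' = /lekɔz/.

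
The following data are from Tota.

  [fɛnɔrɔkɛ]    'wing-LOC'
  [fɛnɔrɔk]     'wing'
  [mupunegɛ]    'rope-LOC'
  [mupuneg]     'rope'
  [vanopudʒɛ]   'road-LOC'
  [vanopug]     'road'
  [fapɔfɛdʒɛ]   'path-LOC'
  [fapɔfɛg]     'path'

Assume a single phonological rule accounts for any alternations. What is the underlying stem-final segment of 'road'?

The root 'road' surfaces as [vanopudʒɛ] and [vanopug], with a stem-final [dʒ] ~ [g] alternation.
If /g/ were underlying and a rule turned it into [dʒ] before the LOC suffix, 'rope' would also alternate; but it has [g] in both [mupunegɛ] and [mupuneg].
So /dʒ/ is underlying, and a rule of depalatalization — palato-alveolar /dʒ/ becomes [g] when no front vowel follows — gives [g].

/dʒ/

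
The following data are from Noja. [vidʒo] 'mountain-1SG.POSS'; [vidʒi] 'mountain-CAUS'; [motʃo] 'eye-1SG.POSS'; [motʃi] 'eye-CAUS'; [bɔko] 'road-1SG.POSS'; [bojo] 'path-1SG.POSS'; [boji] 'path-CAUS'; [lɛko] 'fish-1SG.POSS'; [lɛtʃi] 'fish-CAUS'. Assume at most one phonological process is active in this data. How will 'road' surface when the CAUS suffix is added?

[bɔtʃi]

The stem for 'fish' ends in [k] in [lɛko] but [tʃ] in [lɛtʃi].
The stem 'eye' ([motʃo], [motʃi]) shows [tʃ] unchanged in both environments, so [tʃ] cannot be basic with [k] derived before the 1SG.POSS suffix.
Therefore /k/ is basic and [tʃ] is derived by palatalization before a front vowel (/k/ becomes palato-alveolar [tʃ] before a front vowel).
From [bɔko] the stem 'road' is /bɔk/; before a front vowel this yields [bɔtʃi].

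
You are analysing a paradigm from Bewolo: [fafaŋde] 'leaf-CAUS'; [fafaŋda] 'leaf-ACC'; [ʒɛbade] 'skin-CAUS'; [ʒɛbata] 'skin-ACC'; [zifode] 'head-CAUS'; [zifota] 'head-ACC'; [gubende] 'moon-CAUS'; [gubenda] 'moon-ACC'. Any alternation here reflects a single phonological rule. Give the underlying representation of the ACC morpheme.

/-ta/

The ACC morpheme has two allomorphs, [-da] and [-ta].
By contrast the CAUS suffix keeps its initial [d] throughout — that segment must be underlying.
So the underlying form is /-ta/, and voiceless stops become voiced after a nasal.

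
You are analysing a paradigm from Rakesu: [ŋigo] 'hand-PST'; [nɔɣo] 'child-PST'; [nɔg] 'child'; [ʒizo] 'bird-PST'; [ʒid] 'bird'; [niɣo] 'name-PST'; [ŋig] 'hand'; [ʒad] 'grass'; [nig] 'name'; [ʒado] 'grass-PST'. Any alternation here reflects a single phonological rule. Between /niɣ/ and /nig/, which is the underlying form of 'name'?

'name' shows [ɣ] ~ [g] at the end of the stem ([niɣo] vs [nig]).
Compare 'hand', with invariant [g] in [ŋigo] and [ŋig]: an analysis with underlying /g/ and a rule producing [ɣ] before the PST suffix would wrongly predict alternation here too.
The underlying segment must be /ɣ/; voiced fricatives become stops word-finally, yielding [g] there.

/niɣ/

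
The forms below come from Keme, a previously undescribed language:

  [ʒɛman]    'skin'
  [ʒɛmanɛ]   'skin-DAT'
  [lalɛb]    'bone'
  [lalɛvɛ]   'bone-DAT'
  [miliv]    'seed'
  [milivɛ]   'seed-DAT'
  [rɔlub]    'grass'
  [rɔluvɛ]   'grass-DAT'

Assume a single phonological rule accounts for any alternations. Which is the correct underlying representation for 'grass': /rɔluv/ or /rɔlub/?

The root 'grass' surfaces as [rɔlub] and [rɔluvɛ], with a stem-final [b] ~ [v] alternation.
If /v/ were underlying and a rule turned it into [b] in isolation, 'seed' would also alternate; but it has [v] in both [miliv] and [milivɛ].
The underlying segment must be /b/; voiced stops become fricatives between vowels, yielding [v] there.

/rɔlub/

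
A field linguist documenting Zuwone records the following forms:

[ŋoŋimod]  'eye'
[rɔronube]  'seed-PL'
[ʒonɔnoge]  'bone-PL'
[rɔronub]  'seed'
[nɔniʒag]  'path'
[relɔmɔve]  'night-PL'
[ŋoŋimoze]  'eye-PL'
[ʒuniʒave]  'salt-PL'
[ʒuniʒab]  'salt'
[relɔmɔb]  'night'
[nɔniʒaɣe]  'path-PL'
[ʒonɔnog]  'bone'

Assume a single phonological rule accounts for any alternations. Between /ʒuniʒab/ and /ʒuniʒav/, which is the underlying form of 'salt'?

In [ʒuniʒab] and [ʒuniʒave] the final segment of 'salt' alternates: [b] ~ [v].
But 'seed' keeps [b] in both environments ([rɔronub], [rɔronube]), so there is no rule changing /b/ to [v] before the PL suffix.
So /v/ is underlying, and a rule of word-final hardening — voiced fricatives become stops word-finally — gives [b].

/ʒuniʒav/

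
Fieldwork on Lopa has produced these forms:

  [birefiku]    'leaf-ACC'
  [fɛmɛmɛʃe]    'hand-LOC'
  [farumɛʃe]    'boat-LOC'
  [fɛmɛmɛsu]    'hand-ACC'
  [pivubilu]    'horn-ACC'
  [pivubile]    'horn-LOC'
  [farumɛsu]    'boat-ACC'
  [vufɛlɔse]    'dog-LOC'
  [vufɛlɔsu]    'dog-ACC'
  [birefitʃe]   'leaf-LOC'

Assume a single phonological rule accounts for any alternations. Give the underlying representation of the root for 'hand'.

/fɛmɛmɛʃ/

'hand' shows [ʃ] ~ [s] at the end of the stem ([fɛmɛmɛʃe] vs [fɛmɛmɛsu]).
But 'dog' keeps [s] in both environments ([vufɛlɔse], [vufɛlɔsu]), so there is no rule changing /s/ to [ʃ] before the LOC suffix.
The underlying segment must be /ʃ/; palato-alveolar /tʃ/ and /ʃ/ become [k] and [s] when no front vowel follows, yielding [s] there.
The underlying form of 'hand' is therefore /fɛmɛmɛʃ/.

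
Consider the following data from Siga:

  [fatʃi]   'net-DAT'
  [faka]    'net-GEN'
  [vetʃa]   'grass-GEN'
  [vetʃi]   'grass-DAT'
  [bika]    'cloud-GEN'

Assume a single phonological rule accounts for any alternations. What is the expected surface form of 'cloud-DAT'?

In [fatʃi] and [faka] the final segment of 'net' alternates: [tʃ] ~ [k].
Compare 'grass', with invariant [tʃ] in [vetʃi] and [vetʃa]: an analysis with underlying /tʃ/ and a rule producing [k] before the GEN suffix would wrongly predict alternation here too.
Therefore /k/ is basic and [tʃ] is derived by palatalization before a front vowel (/k/ becomes palato-alveolar [tʃ] before a front vowel).
From [bika] the stem 'cloud' is /bik/; before a front vowel this yields [bitʃi].

[bitʃi]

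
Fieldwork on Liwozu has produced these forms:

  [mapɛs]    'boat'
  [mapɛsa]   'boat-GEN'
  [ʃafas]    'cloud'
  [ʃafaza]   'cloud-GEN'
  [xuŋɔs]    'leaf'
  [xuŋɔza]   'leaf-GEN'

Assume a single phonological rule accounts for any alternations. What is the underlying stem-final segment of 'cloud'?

The root 'cloud' surfaces as [ʃafas] and [ʃafaza], with a stem-final [s] ~ [z] alternation.
Compare 'boat', with invariant [s] in [mapɛs] and [mapɛsa]: an analysis with underlying /s/ and a rule producing [z] before the GEN suffix would wrongly predict alternation here too.
So /z/ is underlying, and a rule of word-final obstruent devoicing — voiced obstruents become voiceless word-finally — gives [s].

/z/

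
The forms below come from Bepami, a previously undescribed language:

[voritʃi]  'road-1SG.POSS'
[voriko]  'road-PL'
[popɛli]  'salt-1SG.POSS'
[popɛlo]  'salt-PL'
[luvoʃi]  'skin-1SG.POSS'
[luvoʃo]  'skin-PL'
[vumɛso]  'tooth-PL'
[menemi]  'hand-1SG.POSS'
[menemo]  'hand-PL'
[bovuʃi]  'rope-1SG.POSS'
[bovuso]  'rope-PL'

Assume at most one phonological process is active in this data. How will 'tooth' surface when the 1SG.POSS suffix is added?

[vumɛʃi]

In [bovuʃi] and [bovuso] the final segment of 'rope' alternates: [ʃ] ~ [s].
The stem 'skin' ([luvoʃi], [luvoʃo]) shows [ʃ] unchanged in both environments, so [ʃ] cannot be basic with [s] derived before the PL suffix.
So /s/ is underlying, and a rule of palatalization before a front vowel — /k/ and /s/ become palato-alveolar [tʃ] and [ʃ] before a front vowel — gives [ʃ].
From [vumɛso] the stem 'tooth' is /vumɛs/; before a front vowel this yields [vumɛʃi].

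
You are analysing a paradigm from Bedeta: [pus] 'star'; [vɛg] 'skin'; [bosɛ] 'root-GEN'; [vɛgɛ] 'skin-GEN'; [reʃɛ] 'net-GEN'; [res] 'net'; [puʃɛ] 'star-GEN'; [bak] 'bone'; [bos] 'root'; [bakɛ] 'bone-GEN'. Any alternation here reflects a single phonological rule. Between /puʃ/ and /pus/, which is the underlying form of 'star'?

/puʃ/

'star' shows [ʃ] ~ [s] at the end of the stem ([puʃɛ] vs [pus]).
If /s/ were underlying and a rule turned it into [ʃ] before the GEN suffix, 'root' would also alternate; but it has [s] in both [bosɛ] and [bos].
Therefore /ʃ/ is basic and [s] is derived by depalatalization (palato-alveolar /ʃ/ becomes [s] when no front vowel follows).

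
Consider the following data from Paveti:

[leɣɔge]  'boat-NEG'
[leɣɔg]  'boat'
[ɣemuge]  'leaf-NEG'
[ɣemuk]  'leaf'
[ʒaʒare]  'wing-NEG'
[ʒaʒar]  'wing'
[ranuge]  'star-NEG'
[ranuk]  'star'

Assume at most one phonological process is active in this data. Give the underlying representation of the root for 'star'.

/ranuk/

The stem for 'star' ends in [g] in [ranuge] but [k] in [ranuk].
Compare 'boat', with invariant [g] in [leɣɔge] and [leɣɔg]: an analysis with underlying /g/ and a rule producing [k] in isolation would wrongly predict alternation here too.
The alternation reflects intervocalic voicing: voiceless stops become voiced between vowels. /k/ is underlying.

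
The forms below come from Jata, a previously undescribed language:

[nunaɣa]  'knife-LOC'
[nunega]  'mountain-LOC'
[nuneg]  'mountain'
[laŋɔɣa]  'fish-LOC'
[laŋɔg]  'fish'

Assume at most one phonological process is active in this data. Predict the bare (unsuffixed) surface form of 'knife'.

The root 'fish' surfaces as [laŋɔɣa] and [laŋɔg], with a stem-final [ɣ] ~ [g] alternation.
But 'mountain' keeps [g] in both environments ([nunega], [nuneg]), so there is no rule changing /g/ to [ɣ] before the LOC suffix.
Therefore /ɣ/ is basic and [g] is derived by word-final hardening (voiced fricatives become stops word-finally).
From [nunaɣa] the stem 'knife' is /nunaɣ/; word-finally this yields [nunag].

[nunag]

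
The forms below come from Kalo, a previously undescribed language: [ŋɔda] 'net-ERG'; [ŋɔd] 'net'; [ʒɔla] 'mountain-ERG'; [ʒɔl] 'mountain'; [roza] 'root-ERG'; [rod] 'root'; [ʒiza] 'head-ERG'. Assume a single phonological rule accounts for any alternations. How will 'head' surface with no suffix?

The root 'root' surfaces as [roza] and [rod], with a stem-final [z] ~ [d] alternation.
Compare 'net', with invariant [d] in [ŋɔda] and [ŋɔd]: an analysis with underlying /d/ and a rule producing [z] before the ERG suffix would wrongly predict alternation here too.
So /z/ is underlying, and a rule of word-final hardening — voiced fricatives become stops word-finally — gives [d].
The one attested form of 'head', [ʒiza], shows underlying /ʒiz/. Applying the same rule word-finally gives [ʒid].

[ʒid]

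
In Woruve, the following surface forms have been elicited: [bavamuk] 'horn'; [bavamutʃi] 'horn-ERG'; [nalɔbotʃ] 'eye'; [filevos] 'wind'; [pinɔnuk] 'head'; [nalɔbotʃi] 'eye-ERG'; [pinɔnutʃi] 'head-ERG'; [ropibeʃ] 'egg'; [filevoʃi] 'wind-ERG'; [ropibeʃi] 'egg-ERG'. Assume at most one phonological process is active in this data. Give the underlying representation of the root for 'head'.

The root 'head' surfaces as [pinɔnutʃi] and [pinɔnuk], with a stem-final [tʃ] ~ [k] alternation.
If /tʃ/ were underlying and a rule turned it into [k] in isolation, 'eye' would also alternate; but it has [tʃ] in both [nalɔbotʃi] and [nalɔbotʃ].
The underlying segment must be /k/; /k/ and /s/ become palato-alveolar [tʃ] and [ʃ] before a front vowel, yielding [tʃ] there.
So 'head' = /pinɔnuk/.

/pinɔnuk/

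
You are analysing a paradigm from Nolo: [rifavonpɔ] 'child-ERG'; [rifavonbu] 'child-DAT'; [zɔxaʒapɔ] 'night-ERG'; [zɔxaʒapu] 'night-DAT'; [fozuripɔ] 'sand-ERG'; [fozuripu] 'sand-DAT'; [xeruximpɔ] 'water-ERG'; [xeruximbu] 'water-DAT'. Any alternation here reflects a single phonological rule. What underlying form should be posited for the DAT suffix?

/-bu/

The DAT suffix surfaces as [-bu] and [-pu], depending on the final segment of the stem.
By contrast the ERG suffix keeps its initial [p] throughout — that segment must be underlying.
So the underlying form is /-bu/, and voiced stops become voiceless after a vowel.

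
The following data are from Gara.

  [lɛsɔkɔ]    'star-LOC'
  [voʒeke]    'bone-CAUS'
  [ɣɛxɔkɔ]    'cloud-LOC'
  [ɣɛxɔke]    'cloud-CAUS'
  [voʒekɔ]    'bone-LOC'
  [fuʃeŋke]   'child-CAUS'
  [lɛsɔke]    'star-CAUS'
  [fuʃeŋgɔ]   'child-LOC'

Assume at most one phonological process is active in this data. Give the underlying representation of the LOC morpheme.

/-gɔ/

The LOC morpheme has two allomorphs, [-gɔ] and [-kɔ].
The CAUS suffix, which begins with [k], is invariant after every stem; so [k] is not altered by any rule here.
The LOC suffix is therefore /-gɔ/ underlyingly, with post-vocalic devoicing: voiced stops become voiceless after a vowel.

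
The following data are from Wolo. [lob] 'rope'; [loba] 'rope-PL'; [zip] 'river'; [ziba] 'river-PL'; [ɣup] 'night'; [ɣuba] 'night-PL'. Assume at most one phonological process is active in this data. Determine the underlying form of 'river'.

In [zip] and [ziba] the final segment of 'river' alternates: [p] ~ [b].
The stem 'rope' ([lob], [loba]) shows [b] unchanged in both environments, so [b] cannot be basic with [p] derived in isolation.
The underlying segment must be /p/; voiceless stops become voiced between vowels, yielding [b] there.

/zip/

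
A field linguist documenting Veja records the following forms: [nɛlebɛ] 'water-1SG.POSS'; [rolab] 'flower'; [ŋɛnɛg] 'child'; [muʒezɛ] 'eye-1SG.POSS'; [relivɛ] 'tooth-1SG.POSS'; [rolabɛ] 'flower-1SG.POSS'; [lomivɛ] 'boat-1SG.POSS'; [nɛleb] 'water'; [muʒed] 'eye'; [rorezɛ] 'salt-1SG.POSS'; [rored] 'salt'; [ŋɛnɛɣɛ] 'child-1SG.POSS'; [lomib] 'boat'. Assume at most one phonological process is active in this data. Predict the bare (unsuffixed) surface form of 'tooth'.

[relib]

In [lomib] and [lomivɛ] the final segment of 'boat' alternates: [b] ~ [v].
The stem 'water' ([nɛleb], [nɛlebɛ]) shows [b] unchanged in both environments, so [b] cannot be basic with [v] derived before the 1SG.POSS suffix.
Therefore /v/ is basic and [b] is derived by word-final hardening (voiced fricatives become stops word-finally).
The one attested form of 'tooth', [relivɛ], shows underlying /reliv/. Applying the same rule word-finally gives [relib].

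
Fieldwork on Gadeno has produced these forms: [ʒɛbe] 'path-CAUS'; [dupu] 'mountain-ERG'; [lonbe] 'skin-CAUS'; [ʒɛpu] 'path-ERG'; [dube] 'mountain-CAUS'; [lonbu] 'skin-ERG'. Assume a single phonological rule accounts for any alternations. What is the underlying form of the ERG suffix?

The ERG suffix surfaces as [-bu] and [-pu], depending on the final segment of the stem.
The CAUS suffix, which begins with [b], is invariant after every stem; so [b] is not altered by any rule here.
So the underlying form is /-pu/, and voiceless stops become voiced after a nasal.

/-pu/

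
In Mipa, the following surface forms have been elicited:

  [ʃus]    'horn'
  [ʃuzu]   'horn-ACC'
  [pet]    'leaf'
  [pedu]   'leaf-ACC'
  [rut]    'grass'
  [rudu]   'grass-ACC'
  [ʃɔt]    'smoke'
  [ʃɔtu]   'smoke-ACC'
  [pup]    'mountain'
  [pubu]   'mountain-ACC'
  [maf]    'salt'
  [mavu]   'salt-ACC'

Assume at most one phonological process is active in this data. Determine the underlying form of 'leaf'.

In [pet] and [pedu] the final segment of 'leaf' alternates: [t] ~ [d].
Compare 'smoke', with invariant [t] in [ʃɔt] and [ʃɔtu]: an analysis with underlying /t/ and a rule producing [d] before the ACC suffix would wrongly predict alternation here too.
So /d/ is underlying, and a rule of word-final obstruent devoicing — voiced obstruents become voiceless word-finally — gives [t].
The underlying form of 'leaf' is therefore /ped/.

/ped/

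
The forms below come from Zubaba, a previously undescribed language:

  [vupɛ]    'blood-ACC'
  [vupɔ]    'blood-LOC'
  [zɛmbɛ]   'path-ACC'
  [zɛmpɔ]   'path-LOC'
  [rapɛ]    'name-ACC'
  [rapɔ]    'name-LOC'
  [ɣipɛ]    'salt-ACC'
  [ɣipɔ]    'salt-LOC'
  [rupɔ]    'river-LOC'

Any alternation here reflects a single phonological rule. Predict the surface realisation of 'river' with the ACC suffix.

The ACC morpheme has two allomorphs, [-bɛ] and [-pɛ].
The LOC suffix, which begins with [p], is invariant after every stem; so [p] is not altered by any rule here.
So the underlying form is /-bɛ/, and voiced stops become voiceless after a vowel.
After 'river', which ends in a vowel, the suffix surfaces as [-pɛ], giving [rupɛ].

[rupɛ]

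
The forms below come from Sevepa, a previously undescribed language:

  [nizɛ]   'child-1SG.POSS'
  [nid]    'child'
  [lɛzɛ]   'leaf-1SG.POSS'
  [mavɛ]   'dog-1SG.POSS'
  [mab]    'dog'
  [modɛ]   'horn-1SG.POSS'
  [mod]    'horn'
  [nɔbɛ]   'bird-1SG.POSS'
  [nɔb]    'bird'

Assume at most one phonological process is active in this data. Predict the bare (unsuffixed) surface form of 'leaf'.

[lɛd]

The root 'child' surfaces as [nizɛ] and [nid], with a stem-final [z] ~ [d] alternation.
But 'horn' keeps [d] in both environments ([modɛ], [mod]), so there is no rule changing /d/ to [z] before the 1SG.POSS suffix.
So /z/ is underlying, and a rule of word-final hardening — voiced fricatives become stops word-finally — gives [d].
The one attested form of 'leaf', [lɛzɛ], shows underlying /lɛz/. Applying the same rule word-finally gives [lɛd].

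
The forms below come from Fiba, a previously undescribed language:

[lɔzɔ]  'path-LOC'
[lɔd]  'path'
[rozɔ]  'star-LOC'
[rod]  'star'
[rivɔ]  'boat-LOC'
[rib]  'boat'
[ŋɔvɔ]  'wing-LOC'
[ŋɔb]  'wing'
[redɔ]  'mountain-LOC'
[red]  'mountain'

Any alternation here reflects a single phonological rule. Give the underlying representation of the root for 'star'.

/roz/

'star' shows [z] ~ [d] at the end of the stem ([rozɔ] vs [rod]).
Compare 'mountain', with invariant [d] in [redɔ] and [red]: an analysis with underlying /d/ and a rule producing [z] before the LOC suffix would wrongly predict alternation here too.
So /z/ is underlying, and a rule of word-final hardening — voiced fricatives become stops word-finally — gives [d].
The underlying form of 'star' is therefore /roz/.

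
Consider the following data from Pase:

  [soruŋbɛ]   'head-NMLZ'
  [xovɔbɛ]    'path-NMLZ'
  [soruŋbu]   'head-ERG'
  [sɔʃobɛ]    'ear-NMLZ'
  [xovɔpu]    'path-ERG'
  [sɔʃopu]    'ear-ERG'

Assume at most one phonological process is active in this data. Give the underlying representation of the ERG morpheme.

The ERG suffix surfaces as [-bu] and [-pu], depending on the final segment of the stem.
The NMLZ suffix, which begins with [b], is invariant after every stem; so [b] is not altered by any rule here.
So the underlying form is /-pu/, and voiceless stops become voiced after a nasal.

/-pu/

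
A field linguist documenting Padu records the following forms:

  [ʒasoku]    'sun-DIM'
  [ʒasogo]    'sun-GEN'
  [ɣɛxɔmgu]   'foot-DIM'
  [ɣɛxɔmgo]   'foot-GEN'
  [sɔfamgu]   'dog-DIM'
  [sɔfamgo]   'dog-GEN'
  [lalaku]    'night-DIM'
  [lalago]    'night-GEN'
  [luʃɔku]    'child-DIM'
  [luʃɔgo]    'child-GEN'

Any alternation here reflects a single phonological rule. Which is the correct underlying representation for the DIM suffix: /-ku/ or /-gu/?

/-ku/

The DIM suffix surfaces as [-gu] and [-ku], depending on the final segment of the stem.
By contrast the GEN suffix keeps its initial [g] throughout — that segment must be underlying.
The DIM suffix is therefore /-ku/ underlyingly, with post-nasal voicing: voiceless stops become voiced after a nasal.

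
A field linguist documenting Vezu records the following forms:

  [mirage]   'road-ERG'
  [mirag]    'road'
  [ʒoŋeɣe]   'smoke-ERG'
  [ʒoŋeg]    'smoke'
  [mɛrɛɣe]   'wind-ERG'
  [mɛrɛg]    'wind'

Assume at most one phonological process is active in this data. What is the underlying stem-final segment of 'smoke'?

'smoke' shows [ɣ] ~ [g] at the end of the stem ([ʒoŋeɣe] vs [ʒoŋeg]).
The stem 'road' ([mirage], [mirag]) shows [g] unchanged in both environments, so [g] cannot be basic with [ɣ] derived before the ERG suffix.
The alternation reflects word-final hardening: voiced fricatives become stops word-finally. /ɣ/ is underlying.

/ɣ/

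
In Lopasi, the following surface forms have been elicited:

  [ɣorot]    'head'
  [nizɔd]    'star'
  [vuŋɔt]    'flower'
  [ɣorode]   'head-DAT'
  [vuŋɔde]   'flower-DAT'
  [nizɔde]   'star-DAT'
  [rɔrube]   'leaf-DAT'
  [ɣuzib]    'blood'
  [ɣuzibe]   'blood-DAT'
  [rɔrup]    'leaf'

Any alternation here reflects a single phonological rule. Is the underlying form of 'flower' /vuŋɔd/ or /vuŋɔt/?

/vuŋɔt/

In [vuŋɔt] and [vuŋɔde] the final segment of 'flower' alternates: [t] ~ [d].
Compare 'star', with invariant [d] in [nizɔd] and [nizɔde]: an analysis with underlying /d/ and a rule producing [t] in isolation would wrongly predict alternation here too.
The alternation reflects intervocalic voicing: voiceless stops become voiced between vowels. /t/ is underlying.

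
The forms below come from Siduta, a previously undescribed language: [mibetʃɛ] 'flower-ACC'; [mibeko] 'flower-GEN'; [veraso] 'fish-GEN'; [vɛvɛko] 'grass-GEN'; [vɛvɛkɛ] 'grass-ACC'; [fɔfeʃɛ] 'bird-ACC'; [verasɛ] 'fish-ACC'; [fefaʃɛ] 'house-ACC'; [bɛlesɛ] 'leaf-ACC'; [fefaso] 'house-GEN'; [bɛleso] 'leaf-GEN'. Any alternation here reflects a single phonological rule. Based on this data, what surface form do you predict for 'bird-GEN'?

The root 'house' surfaces as [fefaso] and [fefaʃɛ], with a stem-final [s] ~ [ʃ] alternation.
If /s/ were underlying and a rule turned it into [ʃ] before the ACC suffix, 'fish' would also alternate; but it has [s] in both [veraso] and [verasɛ].
Therefore /ʃ/ is basic and [s] is derived by depalatalization (palato-alveolar /tʃ/ and /ʃ/ become [k] and [s] when no front vowel follows).
The one attested form of 'bird', [fɔfeʃɛ], shows underlying /fɔfeʃ/. Applying the same rule when no front vowel follows gives [fɔfeso].

[fɔfeso]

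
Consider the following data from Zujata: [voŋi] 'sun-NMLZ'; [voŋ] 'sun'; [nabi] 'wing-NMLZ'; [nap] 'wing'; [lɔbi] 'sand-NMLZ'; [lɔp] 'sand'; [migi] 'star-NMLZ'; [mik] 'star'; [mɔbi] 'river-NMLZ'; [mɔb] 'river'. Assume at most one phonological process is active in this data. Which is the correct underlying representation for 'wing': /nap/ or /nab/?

In [nabi] and [nap] the final segment of 'wing' alternates: [b] ~ [p].
The stem 'river' ([mɔbi], [mɔb]) shows [b] unchanged in both environments, so [b] cannot be basic with [p] derived in isolation.
The underlying segment must be /p/; voiceless stops become voiced between vowels, yielding [b] there.

/nap/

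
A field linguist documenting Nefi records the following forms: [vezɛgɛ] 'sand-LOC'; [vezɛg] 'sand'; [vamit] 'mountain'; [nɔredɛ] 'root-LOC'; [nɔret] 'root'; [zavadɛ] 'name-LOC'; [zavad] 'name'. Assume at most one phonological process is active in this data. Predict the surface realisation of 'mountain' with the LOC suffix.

The root 'root' surfaces as [nɔredɛ] and [nɔret], with a stem-final [d] ~ [t] alternation.
The stem 'name' ([zavadɛ], [zavad]) shows [d] unchanged in both environments, so [d] cannot be basic with [t] derived in isolation.
The underlying segment must be /t/; voiceless stops become voiced between vowels, yielding [d] there.
From [vamit] the stem 'mountain' is /vamit/; between vowels this yields [vamidɛ].

[vamidɛ]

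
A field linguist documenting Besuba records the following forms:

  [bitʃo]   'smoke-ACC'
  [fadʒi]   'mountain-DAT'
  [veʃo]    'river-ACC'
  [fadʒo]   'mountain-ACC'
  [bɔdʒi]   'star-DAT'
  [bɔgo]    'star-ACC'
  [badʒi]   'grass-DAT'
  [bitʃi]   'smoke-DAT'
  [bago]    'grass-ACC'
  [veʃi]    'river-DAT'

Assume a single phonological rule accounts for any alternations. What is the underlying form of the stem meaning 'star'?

/bɔg/

The root 'star' surfaces as [bɔdʒi] and [bɔgo], with a stem-final [dʒ] ~ [g] alternation.
The stem 'mountain' ([fadʒi], [fadʒo]) shows [dʒ] unchanged in both environments, so [dʒ] cannot be basic with [g] derived before the ACC suffix.
Therefore /g/ is basic and [dʒ] is derived by palatalization before a front vowel (/g/ becomes palato-alveolar [dʒ] before a front vowel).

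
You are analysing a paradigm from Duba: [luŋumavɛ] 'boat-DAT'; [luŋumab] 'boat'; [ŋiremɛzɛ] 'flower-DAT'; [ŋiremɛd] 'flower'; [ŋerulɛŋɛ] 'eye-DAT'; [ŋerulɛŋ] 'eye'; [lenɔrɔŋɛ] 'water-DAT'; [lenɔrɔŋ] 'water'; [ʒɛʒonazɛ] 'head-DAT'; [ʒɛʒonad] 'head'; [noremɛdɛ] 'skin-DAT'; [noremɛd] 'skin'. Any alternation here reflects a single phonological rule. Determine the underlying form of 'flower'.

/ŋiremɛz/

The root 'flower' surfaces as [ŋiremɛzɛ] and [ŋiremɛd], with a stem-final [z] ~ [d] alternation.
Compare 'skin', with invariant [d] in [noremɛdɛ] and [noremɛd]: an analysis with underlying /d/ and a rule producing [z] before the DAT suffix would wrongly predict alternation here too.
The alternation reflects word-final hardening: voiced fricatives become stops word-finally. /z/ is underlying.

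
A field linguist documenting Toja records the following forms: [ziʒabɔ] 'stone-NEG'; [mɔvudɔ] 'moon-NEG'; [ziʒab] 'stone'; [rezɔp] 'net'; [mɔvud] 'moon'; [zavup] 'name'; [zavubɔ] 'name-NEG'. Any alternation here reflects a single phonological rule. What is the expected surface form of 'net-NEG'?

[rezɔbɔ]

In [zavup] and [zavubɔ] the final segment of 'name' alternates: [p] ~ [b].
If /b/ were underlying and a rule turned it into [p] in isolation, 'stone' would also alternate; but it has [b] in both [ziʒab] and [ziʒabɔ].
The underlying segment must be /p/; voiceless stops become voiced between vowels, yielding [b] there.
The one attested form of 'net', [rezɔp], shows underlying /rezɔp/. Applying the same rule between vowels gives [rezɔbɔ].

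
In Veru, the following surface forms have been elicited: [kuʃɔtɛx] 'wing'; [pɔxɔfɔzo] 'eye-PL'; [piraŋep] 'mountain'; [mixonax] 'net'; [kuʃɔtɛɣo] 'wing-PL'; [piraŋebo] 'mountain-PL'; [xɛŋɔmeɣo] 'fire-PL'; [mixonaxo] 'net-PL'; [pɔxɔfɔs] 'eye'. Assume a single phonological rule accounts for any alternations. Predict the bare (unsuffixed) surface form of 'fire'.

[xɛŋɔmex]

The root 'wing' surfaces as [kuʃɔtɛx] and [kuʃɔtɛɣo], with a stem-final [x] ~ [ɣ] alternation.
The stem 'net' ([mixonax], [mixonaxo]) shows [x] unchanged in both environments, so [x] cannot be basic with [ɣ] derived before the PL suffix.
Therefore /ɣ/ is basic and [x] is derived by word-final obstruent devoicing (voiced obstruents become voiceless word-finally).
The one attested form of 'fire', [xɛŋɔmeɣo], shows underlying /xɛŋɔmeɣ/. Applying the same rule word-finally gives [xɛŋɔmex].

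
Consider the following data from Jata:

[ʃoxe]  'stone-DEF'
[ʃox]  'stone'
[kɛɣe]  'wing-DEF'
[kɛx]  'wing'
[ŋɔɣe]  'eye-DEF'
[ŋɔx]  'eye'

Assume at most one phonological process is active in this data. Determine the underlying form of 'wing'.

In [kɛɣe] and [kɛx] the final segment of 'wing' alternates: [ɣ] ~ [x].
The stem 'stone' ([ʃoxe], [ʃox]) shows [x] unchanged in both environments, so [x] cannot be basic with [ɣ] derived before the DEF suffix.
The alternation reflects word-final obstruent devoicing: voiced obstruents become voiceless word-finally. /ɣ/ is underlying.
The underlying form of 'wing' is therefore /kɛɣ/.

/kɛɣ/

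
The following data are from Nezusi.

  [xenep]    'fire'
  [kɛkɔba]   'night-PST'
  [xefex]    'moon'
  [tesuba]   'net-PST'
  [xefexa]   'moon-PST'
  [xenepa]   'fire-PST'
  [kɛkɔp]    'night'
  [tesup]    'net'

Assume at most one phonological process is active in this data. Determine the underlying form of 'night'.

/kɛkɔb/

In [kɛkɔba] and [kɛkɔp] the final segment of 'night' alternates: [b] ~ [p].
If /p/ were underlying and a rule turned it into [b] before the PST suffix, 'fire' would also alternate; but it has [p] in both [xenepa] and [xenep].
The alternation reflects word-final obstruent devoicing: voiced obstruents become voiceless word-finally. /b/ is underlying.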